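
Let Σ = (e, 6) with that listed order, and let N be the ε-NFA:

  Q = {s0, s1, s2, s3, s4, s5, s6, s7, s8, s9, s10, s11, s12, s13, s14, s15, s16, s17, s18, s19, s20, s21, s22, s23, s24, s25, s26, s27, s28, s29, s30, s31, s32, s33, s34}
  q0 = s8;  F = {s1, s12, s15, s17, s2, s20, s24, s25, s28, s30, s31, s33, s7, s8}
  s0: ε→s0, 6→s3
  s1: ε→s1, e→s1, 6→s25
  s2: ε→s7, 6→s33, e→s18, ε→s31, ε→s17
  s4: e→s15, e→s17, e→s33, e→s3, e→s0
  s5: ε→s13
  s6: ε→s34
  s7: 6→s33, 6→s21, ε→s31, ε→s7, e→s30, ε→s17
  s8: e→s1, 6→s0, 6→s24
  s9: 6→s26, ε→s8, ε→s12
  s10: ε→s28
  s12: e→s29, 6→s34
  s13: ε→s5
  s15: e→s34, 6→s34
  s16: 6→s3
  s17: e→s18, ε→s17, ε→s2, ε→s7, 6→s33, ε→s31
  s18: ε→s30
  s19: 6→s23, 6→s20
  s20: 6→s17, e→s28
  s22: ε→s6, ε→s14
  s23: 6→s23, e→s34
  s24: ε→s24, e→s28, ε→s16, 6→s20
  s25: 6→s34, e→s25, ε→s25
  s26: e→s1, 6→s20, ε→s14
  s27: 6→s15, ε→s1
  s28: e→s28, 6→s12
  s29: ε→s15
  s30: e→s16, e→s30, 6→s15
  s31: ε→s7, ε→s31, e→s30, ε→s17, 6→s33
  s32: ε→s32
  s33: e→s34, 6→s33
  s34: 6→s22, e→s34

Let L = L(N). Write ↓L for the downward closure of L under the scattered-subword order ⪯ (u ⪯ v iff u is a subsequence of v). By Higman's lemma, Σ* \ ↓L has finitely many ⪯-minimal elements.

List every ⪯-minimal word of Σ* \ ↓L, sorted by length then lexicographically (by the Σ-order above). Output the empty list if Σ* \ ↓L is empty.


|Q|=35, |F|=14, |δ|=79 (31 ε).
min D↑ (12 st, q0=0, F={6}): 0:e→1,6→2 1:e→1,6→3 2:e→4,6→5 3:e→3,6→6 4:e→4,6→7 5:e→4,6→8 6:e→6,6→6 7:e→9,6→6 8:e→10,6→11 9:e→6,6→6 10:e→10,6→9 11:e→6,6→11 (ε-aug+det+¬).
'e66': run [24, 14, 9, 4] end={s14,s22,s34,s6} rej; 3/3 deletions ∈↓L.
'6e6ee': N↓-sim [24, 22, 13, 8, 6, 4] end={s14,s22,s34,s6} — reject; 5/5 deletions ∈↓L.
'6666e': |S_i|=[24, 22, 19, 17, 8, 4] end={s14,s22,s34,s6} — reject; 5/5 deletions ∈↓L.
3 words, ⪯-incomp.

Antichain: [e66, 6e6ee, 6666e].


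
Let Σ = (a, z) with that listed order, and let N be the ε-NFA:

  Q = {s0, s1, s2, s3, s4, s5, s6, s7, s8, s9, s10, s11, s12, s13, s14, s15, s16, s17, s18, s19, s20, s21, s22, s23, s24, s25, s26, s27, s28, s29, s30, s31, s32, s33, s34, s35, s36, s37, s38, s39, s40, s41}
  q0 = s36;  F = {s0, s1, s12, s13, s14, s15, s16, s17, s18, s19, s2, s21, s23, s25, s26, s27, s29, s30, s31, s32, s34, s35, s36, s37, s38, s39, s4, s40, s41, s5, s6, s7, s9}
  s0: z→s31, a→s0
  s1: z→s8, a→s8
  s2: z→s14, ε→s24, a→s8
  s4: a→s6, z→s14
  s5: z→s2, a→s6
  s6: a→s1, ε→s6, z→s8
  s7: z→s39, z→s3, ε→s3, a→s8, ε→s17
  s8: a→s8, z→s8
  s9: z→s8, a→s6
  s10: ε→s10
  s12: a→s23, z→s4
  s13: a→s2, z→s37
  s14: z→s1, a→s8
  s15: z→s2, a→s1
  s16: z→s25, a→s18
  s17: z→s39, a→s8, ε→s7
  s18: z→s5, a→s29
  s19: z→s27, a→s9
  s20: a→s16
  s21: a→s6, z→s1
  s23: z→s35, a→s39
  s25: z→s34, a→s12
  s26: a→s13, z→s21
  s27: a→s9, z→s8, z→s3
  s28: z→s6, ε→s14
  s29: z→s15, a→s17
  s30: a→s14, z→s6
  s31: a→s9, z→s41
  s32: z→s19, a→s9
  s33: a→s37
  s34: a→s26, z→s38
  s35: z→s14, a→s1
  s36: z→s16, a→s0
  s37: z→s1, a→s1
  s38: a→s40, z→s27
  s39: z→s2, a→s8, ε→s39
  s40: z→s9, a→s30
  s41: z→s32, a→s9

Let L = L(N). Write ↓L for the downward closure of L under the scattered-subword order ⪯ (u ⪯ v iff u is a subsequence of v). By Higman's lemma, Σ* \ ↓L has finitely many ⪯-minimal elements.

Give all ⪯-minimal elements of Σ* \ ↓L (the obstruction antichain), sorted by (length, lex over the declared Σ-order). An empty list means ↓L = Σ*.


|Q|=42, |F|=33, |δ|=81 (8 ε).
min D↑ (33 st, q0=0, F={13}): 0:a→1,z→2 1:a→1,z→3 2:a→4,z→5 3:a→6,z→7 4:a→8,z→9 5:a→10,z→11 6:a→12,z→13 7:a→6,z→14 8:a→15,z→16 9:a→12,z→17 10:a→18,z→19 11:a→20,z→21 12:a→22,z→13 13:a→13,z→13 14:a→6,z→23 15:a→13,z→24 16:a→22,z→17 17:a→13,z→25 18:a→24,z→26 19:a→12,z→25 20:a→27,z→28 21:a→29,z→30 22:a→13,z→13 23:a→6,z→30 24:a→13,z→17 25:a→13,z→22 26:a→22,z→25 27:a→17,z→31 28:a→12,z→22 29:a→32,z→6 30:a→6,z→13 31:a→22,z→22 32:a→25,z→12 (ε-aug+det+¬).
'azaz': run [36, 31, 20, 4, 1] end={s8} ∉↓L; 4/4 deletions ∈↓L.
'zaaaa': |S_i|=[36, 34, 25, 17, 9, 1] end={s8} — reject; 5/5 del acc.
'zazza': run [36, 34, 25, 15, 5, 1] end={s8} rej; 5/5 single-dels accept.
'zzzzzz': run [36, 34, 28, 21, 13, 6, 2] end={s3,s8} — reject; 6/6 deletions ∈↓L.
4 words, ⪯-incomp.

Antichain: [azaz, zaaaa, zazza, zzzzzz].


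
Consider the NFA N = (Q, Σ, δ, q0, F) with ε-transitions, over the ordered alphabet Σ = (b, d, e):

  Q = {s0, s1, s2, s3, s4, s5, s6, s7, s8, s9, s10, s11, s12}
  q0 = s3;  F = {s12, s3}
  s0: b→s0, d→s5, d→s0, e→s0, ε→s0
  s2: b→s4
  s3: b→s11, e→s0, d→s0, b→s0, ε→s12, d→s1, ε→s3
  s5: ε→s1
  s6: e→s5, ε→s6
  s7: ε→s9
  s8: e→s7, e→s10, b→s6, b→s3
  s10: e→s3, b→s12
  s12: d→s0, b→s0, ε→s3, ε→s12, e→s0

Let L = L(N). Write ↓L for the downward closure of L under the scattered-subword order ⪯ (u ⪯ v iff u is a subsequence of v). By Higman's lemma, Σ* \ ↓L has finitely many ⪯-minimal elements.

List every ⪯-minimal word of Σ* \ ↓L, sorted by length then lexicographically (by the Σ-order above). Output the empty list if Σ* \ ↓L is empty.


Antichain: [b, d, e].

|Q|=13, |F|=2, |δ|=28 (8 ε).
min D↑ (2 st, q0=0, F={1}): 0:b→1,d→1,e→1 1:b→1,d→1,e→1 [Hopcroft].
'b': run [6, 4] end={s0,s1,s11,s5} ∉↓L; 1/1 del acc.
'd': N↓-sim [6, 3] end={s0,s1,s5} ∉↓L; 1/1 deletions ∈↓L.
'e': run [6, 3] end={s0,s1,s5} ∉↓L; 1/1 deletions ∈↓L.
3 minimals (antichain).


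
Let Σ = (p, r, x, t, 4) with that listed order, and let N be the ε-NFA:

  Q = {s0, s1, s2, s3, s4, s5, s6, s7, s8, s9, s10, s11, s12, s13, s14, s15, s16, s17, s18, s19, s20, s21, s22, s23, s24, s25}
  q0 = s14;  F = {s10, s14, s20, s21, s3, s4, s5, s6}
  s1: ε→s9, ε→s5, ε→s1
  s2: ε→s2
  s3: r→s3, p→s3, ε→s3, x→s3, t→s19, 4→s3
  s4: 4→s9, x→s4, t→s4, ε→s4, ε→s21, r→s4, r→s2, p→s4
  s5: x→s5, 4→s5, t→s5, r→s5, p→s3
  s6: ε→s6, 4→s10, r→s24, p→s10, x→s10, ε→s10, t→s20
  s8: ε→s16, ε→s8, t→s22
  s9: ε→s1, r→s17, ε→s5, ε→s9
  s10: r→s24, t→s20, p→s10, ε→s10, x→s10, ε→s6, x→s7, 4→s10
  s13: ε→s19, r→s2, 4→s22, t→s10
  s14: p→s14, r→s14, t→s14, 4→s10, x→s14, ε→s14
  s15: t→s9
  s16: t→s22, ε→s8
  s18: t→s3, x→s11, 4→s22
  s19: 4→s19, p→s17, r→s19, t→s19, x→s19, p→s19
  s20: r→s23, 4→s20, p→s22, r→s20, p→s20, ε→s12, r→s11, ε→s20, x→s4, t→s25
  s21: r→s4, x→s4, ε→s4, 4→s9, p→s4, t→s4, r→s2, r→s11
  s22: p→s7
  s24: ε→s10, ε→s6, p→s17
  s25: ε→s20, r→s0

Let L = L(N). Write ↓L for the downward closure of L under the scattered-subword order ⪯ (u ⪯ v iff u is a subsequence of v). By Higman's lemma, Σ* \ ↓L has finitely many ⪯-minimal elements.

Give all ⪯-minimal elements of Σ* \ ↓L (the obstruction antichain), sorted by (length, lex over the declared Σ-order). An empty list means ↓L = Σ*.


|Q|=26, |F|=8, |δ|=91 (25 ε).
min D↑ (7 st, q0=0, F={6}): 0:p→0,r→0,x→0,t→0,4→1 1:p→1,r→1,x→1,t→2,4→1 2:p→2,r→2,x→3,t→2,4→2 3:p→3,r→3,x→3,t→3,4→4 4:p→5,r→4,x→4,t→4,4→4 5:p→5,r→5,x→5,t→6,4→5 6:p→6,r→6,x→6,t→6,4→6 (ε-aug+det+¬).
'4tx4pt': N↓-sim [21, 20, 17, 10, 6, 3, 2] end={s17,s19} — reject; 6/6 single-dels accept.
1 minimals (antichain).

min(Σ*\↓L) = [4tx4pt].


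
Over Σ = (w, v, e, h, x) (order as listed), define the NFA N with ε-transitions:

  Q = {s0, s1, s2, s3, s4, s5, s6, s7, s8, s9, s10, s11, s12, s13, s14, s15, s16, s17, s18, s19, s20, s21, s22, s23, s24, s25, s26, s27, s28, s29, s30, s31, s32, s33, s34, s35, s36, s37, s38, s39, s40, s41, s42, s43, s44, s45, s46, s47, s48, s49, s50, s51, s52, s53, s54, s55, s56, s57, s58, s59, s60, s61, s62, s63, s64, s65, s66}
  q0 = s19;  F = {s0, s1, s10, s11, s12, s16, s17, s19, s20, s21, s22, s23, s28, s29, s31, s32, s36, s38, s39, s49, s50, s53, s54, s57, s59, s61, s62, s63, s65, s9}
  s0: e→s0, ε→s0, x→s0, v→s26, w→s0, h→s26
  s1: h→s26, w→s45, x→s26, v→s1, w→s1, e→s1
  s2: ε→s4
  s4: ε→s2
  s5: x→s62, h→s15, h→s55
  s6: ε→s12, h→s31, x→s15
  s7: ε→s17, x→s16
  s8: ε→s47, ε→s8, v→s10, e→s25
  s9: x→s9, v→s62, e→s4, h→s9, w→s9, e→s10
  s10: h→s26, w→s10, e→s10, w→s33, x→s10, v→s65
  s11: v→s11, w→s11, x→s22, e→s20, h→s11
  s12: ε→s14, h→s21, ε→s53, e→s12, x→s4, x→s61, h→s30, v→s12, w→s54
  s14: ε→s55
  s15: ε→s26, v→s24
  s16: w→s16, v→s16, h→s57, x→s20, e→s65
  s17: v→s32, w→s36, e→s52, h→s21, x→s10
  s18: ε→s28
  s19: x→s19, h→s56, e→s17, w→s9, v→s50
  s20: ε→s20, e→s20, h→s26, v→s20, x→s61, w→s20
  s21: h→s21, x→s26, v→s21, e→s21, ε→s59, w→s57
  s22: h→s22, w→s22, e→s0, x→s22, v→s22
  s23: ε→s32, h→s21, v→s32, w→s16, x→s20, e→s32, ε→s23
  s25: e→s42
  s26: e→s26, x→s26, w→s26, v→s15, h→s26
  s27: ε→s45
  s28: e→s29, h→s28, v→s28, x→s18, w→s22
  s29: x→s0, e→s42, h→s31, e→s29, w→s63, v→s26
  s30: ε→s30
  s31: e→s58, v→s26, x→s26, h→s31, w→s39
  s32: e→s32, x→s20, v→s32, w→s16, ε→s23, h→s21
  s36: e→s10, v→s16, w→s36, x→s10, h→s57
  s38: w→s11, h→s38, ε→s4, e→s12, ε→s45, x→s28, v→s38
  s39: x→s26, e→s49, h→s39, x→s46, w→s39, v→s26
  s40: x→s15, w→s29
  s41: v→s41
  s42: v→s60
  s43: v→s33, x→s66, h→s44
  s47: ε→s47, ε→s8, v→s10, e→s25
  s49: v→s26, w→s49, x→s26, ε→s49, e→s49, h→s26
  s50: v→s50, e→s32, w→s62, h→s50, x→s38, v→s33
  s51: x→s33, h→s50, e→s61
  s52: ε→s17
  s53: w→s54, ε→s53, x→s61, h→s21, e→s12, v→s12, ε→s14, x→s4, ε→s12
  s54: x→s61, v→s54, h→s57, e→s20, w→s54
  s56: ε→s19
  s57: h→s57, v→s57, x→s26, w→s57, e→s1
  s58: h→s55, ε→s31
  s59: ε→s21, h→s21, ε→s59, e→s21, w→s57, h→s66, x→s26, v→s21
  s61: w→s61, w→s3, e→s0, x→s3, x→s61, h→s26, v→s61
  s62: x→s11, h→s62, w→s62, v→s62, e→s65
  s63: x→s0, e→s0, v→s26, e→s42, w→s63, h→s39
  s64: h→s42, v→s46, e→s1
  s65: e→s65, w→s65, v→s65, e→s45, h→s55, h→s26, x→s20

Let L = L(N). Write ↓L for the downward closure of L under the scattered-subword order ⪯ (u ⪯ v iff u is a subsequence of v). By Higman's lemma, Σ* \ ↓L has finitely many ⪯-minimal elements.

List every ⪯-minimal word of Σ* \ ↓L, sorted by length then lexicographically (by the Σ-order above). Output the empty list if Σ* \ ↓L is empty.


min(Σ*\↓L) = [weh, ehx, exh, vxxev].

|Q|=67, |F|=30, |δ|=228 (32 ε).
min D↑ (28 st, q0=0, F={12}): 0:w→1,v→2,e→3,h→0,x→0 1:w→1,v→4,e→5,h→1,x→1 2:w→4,v→2,e→6,h→2,x→7 3:w→8,v→6,e→3,h→9,x→5 4:w→4,v→4,e→10,h→4,x→11 5:w→5,v→10,e→5,h→12,x→5 6:w→13,v→6,e→6,h→9,x→14 7:w→11,v→7,e→15,h→7,x→16 8:w→8,v→13,e→5,h→17,x→5 9:w→17,v→9,e→9,h→9,x→12 10:w→10,v→10,e→10,h→12,x→14 11:w→11,v→11,e→14,h→11,x→18 12:w→12,v→12,e→12,h→12,x→12 13:w→13,v→13,e→10,h→17,x→14 14:w→14,v→14,e→14,h→12,x→19 15:w→20,v→15,e→15,h→9,x→19 16:w→18,v→16,e→21,h→16,x→16 17:w→17,v→17,e→22,h→17,x→12 18:w→18,v→18,e→23,h→18,x→18 19:w→19,v→19,e→23,h→12,x→19 20:w→20,v→20,e→14,h→17,x→19 21:w→24,v→12,e→21,h→25,x→23 22:w→22,v→22,e→22,h→12,x→12 23:w→23,v→12,e→23,h→12,x→23 24:w→24,v→12,e→23,h→26,x→23 25:w→26,v→12,e→25,h→25,x→12 26:w→26,v→12,e→27,h→26,x→12 27:w→27,v→12,e→27,h→12,x→12 [Hopcroft].
'weh': run [49, 29, 18, 4] end={s15,s24,s26,s55} rej; 3/3 deletions ∈↓L.
'ehx': N↓-sim [49, 39, 16, 4] end={s15,s24,s26,s46} ∉↓L; 3/3 single-dels accept.
'exh': |S_i|=[49, 39, 15, 4] end={s15,s24,s26,s55} ∉↓L; 3/3 single-dels accept.
'vxxev': run [49, 42, 35, 21, 14, 4] end={s15,s24,s26,s60} — reject; 5/5 single-dels accept.
4 obstructions.


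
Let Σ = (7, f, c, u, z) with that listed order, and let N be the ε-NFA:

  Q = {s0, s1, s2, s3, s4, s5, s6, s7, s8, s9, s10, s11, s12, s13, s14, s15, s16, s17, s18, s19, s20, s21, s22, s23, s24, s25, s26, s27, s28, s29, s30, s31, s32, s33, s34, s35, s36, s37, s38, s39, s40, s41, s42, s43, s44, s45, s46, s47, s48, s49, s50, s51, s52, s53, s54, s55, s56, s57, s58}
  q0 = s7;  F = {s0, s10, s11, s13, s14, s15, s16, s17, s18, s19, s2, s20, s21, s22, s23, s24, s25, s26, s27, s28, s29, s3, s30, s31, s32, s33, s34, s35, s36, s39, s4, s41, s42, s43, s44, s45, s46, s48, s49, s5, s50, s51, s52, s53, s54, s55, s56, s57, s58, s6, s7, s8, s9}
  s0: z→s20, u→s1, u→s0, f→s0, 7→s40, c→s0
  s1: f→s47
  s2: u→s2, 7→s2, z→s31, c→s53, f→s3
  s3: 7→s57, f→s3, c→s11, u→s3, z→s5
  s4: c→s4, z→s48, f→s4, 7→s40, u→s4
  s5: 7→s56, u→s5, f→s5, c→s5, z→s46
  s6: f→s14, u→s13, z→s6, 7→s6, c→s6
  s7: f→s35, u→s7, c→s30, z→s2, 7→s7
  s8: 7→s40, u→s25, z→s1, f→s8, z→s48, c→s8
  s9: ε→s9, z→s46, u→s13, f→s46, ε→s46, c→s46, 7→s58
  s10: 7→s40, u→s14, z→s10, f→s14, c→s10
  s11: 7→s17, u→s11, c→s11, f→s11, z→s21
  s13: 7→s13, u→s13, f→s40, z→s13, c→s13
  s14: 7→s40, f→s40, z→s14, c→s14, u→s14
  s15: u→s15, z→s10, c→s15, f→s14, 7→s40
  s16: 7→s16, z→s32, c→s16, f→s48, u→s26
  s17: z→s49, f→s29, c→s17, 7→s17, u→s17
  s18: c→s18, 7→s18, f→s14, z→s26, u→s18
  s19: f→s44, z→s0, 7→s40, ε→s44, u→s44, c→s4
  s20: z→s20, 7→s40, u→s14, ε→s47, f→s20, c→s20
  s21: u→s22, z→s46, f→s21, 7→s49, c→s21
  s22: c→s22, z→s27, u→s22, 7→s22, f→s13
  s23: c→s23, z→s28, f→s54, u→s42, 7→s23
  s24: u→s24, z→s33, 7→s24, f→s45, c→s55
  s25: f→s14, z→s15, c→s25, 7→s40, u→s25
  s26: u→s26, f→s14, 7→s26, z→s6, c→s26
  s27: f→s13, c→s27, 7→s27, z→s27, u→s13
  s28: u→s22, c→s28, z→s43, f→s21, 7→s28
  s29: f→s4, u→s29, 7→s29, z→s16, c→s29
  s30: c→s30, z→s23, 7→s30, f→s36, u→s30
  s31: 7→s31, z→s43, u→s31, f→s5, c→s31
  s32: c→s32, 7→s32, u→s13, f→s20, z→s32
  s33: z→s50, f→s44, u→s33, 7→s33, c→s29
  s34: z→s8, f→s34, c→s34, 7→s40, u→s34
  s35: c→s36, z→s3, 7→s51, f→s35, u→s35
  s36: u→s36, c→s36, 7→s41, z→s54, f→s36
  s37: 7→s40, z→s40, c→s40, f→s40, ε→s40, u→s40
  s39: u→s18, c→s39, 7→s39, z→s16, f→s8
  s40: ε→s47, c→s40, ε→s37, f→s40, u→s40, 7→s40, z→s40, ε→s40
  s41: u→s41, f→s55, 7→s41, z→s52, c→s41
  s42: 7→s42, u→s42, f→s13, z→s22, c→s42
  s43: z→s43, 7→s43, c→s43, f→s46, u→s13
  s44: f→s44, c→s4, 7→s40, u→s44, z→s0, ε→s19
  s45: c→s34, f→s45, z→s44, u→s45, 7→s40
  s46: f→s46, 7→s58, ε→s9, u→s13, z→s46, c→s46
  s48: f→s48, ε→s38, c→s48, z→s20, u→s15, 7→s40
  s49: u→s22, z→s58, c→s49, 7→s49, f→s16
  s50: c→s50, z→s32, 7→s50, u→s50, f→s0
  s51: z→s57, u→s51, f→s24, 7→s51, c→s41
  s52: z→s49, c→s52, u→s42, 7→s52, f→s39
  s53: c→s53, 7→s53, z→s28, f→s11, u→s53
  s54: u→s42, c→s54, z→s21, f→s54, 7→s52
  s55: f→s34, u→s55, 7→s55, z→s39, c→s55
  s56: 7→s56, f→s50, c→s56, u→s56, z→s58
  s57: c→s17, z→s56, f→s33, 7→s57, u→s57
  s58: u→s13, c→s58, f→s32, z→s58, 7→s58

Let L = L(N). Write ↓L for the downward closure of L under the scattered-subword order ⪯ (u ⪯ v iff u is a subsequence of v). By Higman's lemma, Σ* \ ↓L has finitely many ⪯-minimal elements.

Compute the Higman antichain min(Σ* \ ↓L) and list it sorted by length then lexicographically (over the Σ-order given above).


|Q|=59, |F|=53, |δ|=289 (11 ε).
min D↑ (52 st, q0=0, F={29}): 0:7→0,f→1,c→2,u→0,z→3 1:7→4,f→1,c→5,u→1,z→6 2:7→2,f→5,c→2,u→2,z→7 3:7→3,f→6,c→8,u→3,z→9 4:7→4,f→10,c→11,u→4,z→12 5:7→11,f→5,c→5,u→5,z→13 6:7→12,f→6,c→14,u→6,z→15 7:7→7,f→13,c→7,u→16,z→17 8:7→8,f→14,c→8,u→8,z→17 9:7→9,f→15,c→9,u→9,z→18 10:7→10,f→19,c→20,u→10,z→21 11:7→11,f→20,c→11,u→11,z→22 12:7→12,f→21,c→23,u→12,z→24 13:7→22,f→13,c→13,u→16,z→25 14:7→23,f→14,c→14,u→14,z→25 15:7→24,f→15,c→15,u→15,z→26 16:7→16,f→27,c→16,u→16,z→28 17:7→17,f→25,c→17,u→28,z→18 18:7→18,f→26,c→18,u→27,z→18 19:7→29,f→19,c→30,u→19,z→31 20:7→20,f→30,c→20,u→20,z→32 21:7→21,f→31,c→33,u→21,z→34 22:7→22,f→32,c→22,u→16,z→35 23:7→23,f→33,c→23,u→23,z→35 24:7→24,f→34,c→24,u→24,z→36 25:7→35,f→25,c→25,u→28,z→26 26:7→36,f→26,c→26,u→27,z→26 27:7→27,f→29,c→27,u→27,z→27 28:7→28,f→27,c→28,u→28,z→37 29:7→29,f→29,c→29,u→29,z→29 30:7→29,f→30,c→30,u→30,z→38 31:7→29,f→31,c→39,u→31,z→40 32:7→32,f→38,c→32,u→41,z→42 33:7→33,f→39,c→33,u→33,z→42 34:7→34,f→40,c→34,u→34,z→43 35:7→35,f→42,c→35,u→28,z→36 36:7→36,f→43,c→36,u→27,z→36 37:7→37,f→27,c→37,u→27,z→37 38:7→29,f→38,c→38,u→44,z→45 39:7→29,f→39,c→39,u→39,z→45 40:7→29,f→40,c→40,u→40,z→46 41:7→41,f→47,c→41,u→41,z→48 42:7→42,f→45,c→42,u→48,z→43 43:7→43,f→46,c→43,u→27,z→43 44:7→29,f→47,c→44,u→44,z→49 45:7→29,f→45,c→45,u→49,z→46 46:7→29,f→46,c→46,u→47,z→46 47:7→29,f→29,c→47,u→47,z→47 48:7→48,f→47,c→48,u→48,z→50 49:7→29,f→47,c→49,u→49,z→51 50:7→50,f→47,c→50,u→27,z→50 51:7→29,f→47,c→51,u→47,z→51 (ε-aug+det+¬).
'f7ff7': |S_i|=[58, 50, 41, 30, 18, 3] end={s37,s40,s47} rej; 5/5 deletions ∈↓L.
'czuff': run [58, 47, 32, 14, 5, 3] end={s37,s40,s47} rej; 5/5 del acc.
'zzzuf': N↓-sim [58, 48, 29, 14, 5, 3] end={s37,s40,s47} ∉↓L; 5/5 single-dels accept.
3 words, ⪯-incomp.

min(Σ*\↓L) = [f7ff7, czuff, zzzuf].


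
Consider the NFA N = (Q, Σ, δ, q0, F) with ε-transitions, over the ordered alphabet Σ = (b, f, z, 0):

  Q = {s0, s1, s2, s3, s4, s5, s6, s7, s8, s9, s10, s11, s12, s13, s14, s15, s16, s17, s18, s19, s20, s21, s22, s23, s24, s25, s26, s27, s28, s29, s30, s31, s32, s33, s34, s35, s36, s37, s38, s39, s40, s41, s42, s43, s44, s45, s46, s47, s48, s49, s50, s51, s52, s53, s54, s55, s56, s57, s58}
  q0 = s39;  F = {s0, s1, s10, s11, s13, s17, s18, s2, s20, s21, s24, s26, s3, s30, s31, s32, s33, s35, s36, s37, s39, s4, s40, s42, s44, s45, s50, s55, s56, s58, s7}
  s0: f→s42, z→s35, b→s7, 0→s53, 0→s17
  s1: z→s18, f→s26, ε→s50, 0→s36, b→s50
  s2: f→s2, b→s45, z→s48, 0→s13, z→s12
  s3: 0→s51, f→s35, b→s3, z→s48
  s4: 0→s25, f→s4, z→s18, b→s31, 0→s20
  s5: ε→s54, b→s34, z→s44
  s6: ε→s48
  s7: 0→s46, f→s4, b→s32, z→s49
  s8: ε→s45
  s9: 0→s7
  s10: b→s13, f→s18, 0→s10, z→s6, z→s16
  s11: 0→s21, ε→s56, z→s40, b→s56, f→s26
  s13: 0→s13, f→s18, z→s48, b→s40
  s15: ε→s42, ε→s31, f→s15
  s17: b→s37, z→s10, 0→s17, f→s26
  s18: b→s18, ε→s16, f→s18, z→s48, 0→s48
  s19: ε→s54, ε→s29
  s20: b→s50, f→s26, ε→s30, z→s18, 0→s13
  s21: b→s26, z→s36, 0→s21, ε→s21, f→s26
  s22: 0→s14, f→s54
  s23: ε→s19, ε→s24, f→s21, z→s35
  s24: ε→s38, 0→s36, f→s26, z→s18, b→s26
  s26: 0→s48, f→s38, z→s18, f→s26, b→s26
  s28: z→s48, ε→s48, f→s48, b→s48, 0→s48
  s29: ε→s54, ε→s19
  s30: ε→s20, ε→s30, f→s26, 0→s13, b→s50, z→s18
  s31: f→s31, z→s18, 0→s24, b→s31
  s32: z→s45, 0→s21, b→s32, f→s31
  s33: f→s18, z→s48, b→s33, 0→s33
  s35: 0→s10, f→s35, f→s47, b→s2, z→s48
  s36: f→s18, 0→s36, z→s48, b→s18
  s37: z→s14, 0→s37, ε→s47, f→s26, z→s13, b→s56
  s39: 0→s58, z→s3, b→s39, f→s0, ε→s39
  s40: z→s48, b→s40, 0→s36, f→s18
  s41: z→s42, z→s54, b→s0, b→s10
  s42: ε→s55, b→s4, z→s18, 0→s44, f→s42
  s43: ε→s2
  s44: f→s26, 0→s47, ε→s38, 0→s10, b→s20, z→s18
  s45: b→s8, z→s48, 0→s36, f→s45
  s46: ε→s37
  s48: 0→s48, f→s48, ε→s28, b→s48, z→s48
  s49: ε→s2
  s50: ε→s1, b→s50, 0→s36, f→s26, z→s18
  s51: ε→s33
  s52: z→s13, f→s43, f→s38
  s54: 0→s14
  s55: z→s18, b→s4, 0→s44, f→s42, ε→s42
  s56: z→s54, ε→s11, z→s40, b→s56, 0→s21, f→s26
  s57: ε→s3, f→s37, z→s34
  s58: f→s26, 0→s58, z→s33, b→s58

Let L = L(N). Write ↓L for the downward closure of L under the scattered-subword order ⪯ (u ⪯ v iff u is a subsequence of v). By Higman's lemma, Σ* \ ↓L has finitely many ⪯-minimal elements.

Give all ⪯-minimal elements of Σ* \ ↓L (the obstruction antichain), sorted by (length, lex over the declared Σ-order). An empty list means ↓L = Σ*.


min(Σ*\↓L) = [zz, 0f0, ffz0, ff00z, fbb0b0].

|Q|=59, |F|=31, |δ|=192 (33 ε).
min D↑ (28 st, q0=0, F={8}): 0:b→0,f→1,z→2,0→3 1:b→4,f→5,z→6,0→7 2:b→2,f→6,z→8,0→9 3:b→3,f→10,z→9,0→3 4:b→11,f→12,z→13,0→14 5:b→12,f→5,z→15,0→16 6:b→13,f→6,z→8,0→17 7:b→14,f→10,z→17,0→7 8:b→8,f→8,z→8,0→8 9:b→9,f→15,z→8,0→9 10:b→10,f→10,z→15,0→8 11:b→11,f→18,z→19,0→20 12:b→18,f→12,z→15,0→21 13:b→19,f→13,z→8,0→22 14:b→23,f→10,z→22,0→14 15:b→15,f→15,z→8,0→8 16:b→21,f→10,z→15,0→17 17:b→22,f→15,z→8,0→17 18:b→18,f→18,z→15,0→24 19:b→19,f→19,z→8,0→25 20:b→10,f→10,z→25,0→20 21:b→26,f→10,z→15,0→22 22:b→27,f→15,z→8,0→22 23:b→23,f→10,z→27,0→20 24:b→10,f→10,z→15,0→25 25:b→15,f→15,z→8,0→25 26:b→26,f→10,z→15,0→25 27:b→27,f→15,z→8,0→25.
'zz': run [46, 21, 5] end={s12,s16,s28,s48,s6} rej; 2/2 del acc.
'0f0': run [46, 31, 6, 2] end={s28,s48} rej; 3/3 deletions ∈↓L.
'ffz0': run [46, 41, 28, 6, 2] end={s28,s48} rej; 4/4 single-dels accept.
'ff00z': run [46, 41, 28, 19, 10, 4] end={s16,s28,s48,s6} — reject; 5/5 single-dels accept.
'fbb0b0': |S_i|=[46, 41, 32, 20, 10, 6, 2] end={s28,s48} rej; 6/6 deletions ∈↓L.
5 minimals (antichain).


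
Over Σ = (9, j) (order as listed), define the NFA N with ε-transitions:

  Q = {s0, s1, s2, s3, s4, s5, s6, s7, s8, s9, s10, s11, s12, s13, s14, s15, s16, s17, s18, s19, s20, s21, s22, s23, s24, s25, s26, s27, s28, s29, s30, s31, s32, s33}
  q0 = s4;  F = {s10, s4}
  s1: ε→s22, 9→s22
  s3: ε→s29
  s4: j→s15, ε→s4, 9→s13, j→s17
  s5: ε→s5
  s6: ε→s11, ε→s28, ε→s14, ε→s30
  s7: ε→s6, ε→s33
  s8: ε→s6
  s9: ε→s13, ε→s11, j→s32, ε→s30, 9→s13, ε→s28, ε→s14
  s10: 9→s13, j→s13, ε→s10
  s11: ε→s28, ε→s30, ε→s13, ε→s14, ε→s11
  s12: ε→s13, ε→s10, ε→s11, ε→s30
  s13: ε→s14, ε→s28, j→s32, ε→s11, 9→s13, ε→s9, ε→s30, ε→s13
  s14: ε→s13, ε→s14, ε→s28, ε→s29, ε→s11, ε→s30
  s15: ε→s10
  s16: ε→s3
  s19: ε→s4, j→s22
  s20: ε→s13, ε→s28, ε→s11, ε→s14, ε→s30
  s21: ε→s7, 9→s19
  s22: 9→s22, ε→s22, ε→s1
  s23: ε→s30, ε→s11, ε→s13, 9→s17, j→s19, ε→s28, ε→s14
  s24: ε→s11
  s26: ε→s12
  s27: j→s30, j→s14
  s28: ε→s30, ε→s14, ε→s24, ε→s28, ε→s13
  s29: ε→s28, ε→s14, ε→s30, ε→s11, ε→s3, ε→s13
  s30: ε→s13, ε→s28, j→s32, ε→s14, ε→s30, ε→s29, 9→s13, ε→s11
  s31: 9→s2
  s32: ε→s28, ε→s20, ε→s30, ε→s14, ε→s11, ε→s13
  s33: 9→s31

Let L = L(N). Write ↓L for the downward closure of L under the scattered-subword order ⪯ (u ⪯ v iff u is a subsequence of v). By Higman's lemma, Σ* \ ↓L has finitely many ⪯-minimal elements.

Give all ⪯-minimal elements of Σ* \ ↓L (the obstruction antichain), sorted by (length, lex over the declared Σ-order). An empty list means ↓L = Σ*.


|Q|=34, |F|=2, |δ|=100 (79 ε).
min D↑ (3 st, q0=0, F={1}): 0:9→1,j→2 1:9→1,j→1 2:9→1,j→1 [Hopcroft].
'9': |S_i|=[15, 11] end={s11,s13,s14,s20,s24,s28,s29,s3,s30,s32,s9} rej; 1/1 del acc.
'jj': N↓-sim [15, 14, 11] end={s11,s13,s14,s20,s24,s28,s29,s3,s30,s32,s9} ∉↓L; 2/2 deletions ∈↓L.
2 minimals (antichain).

A = [9, jj].


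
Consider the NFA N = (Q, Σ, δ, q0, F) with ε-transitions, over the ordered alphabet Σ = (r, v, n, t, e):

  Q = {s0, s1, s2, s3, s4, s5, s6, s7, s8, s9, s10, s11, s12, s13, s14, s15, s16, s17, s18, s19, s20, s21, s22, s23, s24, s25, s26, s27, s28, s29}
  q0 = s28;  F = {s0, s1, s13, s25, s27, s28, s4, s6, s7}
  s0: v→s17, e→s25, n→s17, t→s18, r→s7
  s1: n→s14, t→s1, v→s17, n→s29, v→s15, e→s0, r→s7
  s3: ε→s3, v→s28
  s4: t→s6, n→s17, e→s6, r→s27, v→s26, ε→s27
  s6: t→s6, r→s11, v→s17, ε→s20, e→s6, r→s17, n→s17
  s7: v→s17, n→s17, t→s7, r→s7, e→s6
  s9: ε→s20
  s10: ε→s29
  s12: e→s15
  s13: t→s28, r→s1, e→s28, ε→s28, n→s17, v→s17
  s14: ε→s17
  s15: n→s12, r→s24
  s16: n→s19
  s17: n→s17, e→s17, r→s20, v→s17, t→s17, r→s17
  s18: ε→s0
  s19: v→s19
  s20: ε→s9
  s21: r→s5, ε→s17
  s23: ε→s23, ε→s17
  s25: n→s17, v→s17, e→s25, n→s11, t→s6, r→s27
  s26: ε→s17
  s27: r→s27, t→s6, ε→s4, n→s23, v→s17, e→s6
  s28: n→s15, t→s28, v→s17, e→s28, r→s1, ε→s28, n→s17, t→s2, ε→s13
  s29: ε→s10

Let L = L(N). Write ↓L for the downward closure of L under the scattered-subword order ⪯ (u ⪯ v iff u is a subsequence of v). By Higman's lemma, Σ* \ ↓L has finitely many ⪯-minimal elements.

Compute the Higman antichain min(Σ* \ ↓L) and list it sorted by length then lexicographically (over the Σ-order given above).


|Q|=30, |F|=9, |δ|=81 (17 ε).
min D↑ (8 st, q0=0, F={2}): 0:r→1,v→2,n→2,t→0,e→0 1:r→3,v→2,n→2,t→1,e→4 2:r→2,v→2,n→2,t→2,e→2 3:r→3,v→2,n→2,t→3,e→5 4:r→3,v→2,n→2,t→4,e→6 5:r→2,v→2,n→2,t→5,e→5 6:r→7,v→2,n→2,t→5,e→6 7:r→7,v→2,n→2,t→5,e→5.
'v': N↓-sim [23, 7] end={s12,s15,s17,s20,s24,s26,s9} rej; 1/1 del acc.
'n': |S_i|=[23, 11] end={s10,s11,s12,s14,s15,s17,s20,s23,s24,s29,s9} ∉↓L; 1/1 del acc.
'rrer': |S_i|=[23, 20, 11, 5, 4] end={s11,s17,s20,s9} — reject; 4/4 del acc.
'reetr': run [23, 20, 16, 13, 5, 4] end={s11,s17,s20,s9} rej; 5/5 del acc.
4 words, ⪯-incomp.

A = [v, n, rrer, reetr].


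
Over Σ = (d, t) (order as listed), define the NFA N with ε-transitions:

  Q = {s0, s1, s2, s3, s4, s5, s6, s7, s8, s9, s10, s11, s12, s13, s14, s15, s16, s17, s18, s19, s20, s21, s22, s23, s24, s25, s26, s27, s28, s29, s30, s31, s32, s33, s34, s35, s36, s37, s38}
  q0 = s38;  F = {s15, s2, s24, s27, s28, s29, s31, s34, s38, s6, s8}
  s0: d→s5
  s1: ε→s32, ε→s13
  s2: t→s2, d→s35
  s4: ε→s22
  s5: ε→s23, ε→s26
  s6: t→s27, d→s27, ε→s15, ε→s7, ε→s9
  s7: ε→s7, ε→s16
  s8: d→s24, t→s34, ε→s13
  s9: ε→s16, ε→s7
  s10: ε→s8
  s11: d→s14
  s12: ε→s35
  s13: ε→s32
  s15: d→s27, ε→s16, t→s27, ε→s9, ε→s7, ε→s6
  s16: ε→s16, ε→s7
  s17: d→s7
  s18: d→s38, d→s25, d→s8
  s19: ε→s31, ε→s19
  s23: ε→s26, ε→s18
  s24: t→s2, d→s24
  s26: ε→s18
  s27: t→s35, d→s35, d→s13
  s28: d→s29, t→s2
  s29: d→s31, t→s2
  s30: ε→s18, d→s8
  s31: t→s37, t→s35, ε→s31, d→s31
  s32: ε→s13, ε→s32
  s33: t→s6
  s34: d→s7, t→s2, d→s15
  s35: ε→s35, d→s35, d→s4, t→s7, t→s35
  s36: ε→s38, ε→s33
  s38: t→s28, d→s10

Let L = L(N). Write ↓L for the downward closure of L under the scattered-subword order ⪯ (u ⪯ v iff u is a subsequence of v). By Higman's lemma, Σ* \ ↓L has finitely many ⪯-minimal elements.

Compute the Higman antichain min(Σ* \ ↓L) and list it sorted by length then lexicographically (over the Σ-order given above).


min(Σ*\↓L) = [ttd, ddtd, tddt, dtddd, dtdtt].

|Q|=39, |F|=11, |δ|=71 (34 ε).
min D↑ (11 st, q0=0, F={9}): 0:d→1,t→2 1:d→3,t→4 2:d→5,t→6 3:d→3,t→6 4:d→7,t→6 5:d→8,t→6 6:d→9,t→6 7:d→10,t→10 8:d→8,t→9 9:d→9,t→9 10:d→9,t→9 [Hopcroft].
'ttd': |S_i|=[21, 17, 10, 7] end={s13,s16,s22,s32,s35,s4,s7} rej; 3/3 deletions ∈↓L.
'ddtd': run [21, 19, 15, 10, 7] end={s13,s16,s22,s32,s35,s4,s7} ∉↓L; 4/4 del acc.
'tddt': |S_i|=[21, 17, 15, 10, 6] end={s16,s22,s35,s37,s4,s7} — reject; 4/4 deletions ∈↓L.
'dtddd': run [21, 19, 14, 11, 8, 7] end={s13,s16,s22,s32,s35,s4,s7} rej; 5/5 del acc.
'dtdtt': run [21, 19, 14, 11, 8, 5] end={s16,s22,s35,s4,s7} rej; 5/5 single-dels accept.
5 minimals (antichain).


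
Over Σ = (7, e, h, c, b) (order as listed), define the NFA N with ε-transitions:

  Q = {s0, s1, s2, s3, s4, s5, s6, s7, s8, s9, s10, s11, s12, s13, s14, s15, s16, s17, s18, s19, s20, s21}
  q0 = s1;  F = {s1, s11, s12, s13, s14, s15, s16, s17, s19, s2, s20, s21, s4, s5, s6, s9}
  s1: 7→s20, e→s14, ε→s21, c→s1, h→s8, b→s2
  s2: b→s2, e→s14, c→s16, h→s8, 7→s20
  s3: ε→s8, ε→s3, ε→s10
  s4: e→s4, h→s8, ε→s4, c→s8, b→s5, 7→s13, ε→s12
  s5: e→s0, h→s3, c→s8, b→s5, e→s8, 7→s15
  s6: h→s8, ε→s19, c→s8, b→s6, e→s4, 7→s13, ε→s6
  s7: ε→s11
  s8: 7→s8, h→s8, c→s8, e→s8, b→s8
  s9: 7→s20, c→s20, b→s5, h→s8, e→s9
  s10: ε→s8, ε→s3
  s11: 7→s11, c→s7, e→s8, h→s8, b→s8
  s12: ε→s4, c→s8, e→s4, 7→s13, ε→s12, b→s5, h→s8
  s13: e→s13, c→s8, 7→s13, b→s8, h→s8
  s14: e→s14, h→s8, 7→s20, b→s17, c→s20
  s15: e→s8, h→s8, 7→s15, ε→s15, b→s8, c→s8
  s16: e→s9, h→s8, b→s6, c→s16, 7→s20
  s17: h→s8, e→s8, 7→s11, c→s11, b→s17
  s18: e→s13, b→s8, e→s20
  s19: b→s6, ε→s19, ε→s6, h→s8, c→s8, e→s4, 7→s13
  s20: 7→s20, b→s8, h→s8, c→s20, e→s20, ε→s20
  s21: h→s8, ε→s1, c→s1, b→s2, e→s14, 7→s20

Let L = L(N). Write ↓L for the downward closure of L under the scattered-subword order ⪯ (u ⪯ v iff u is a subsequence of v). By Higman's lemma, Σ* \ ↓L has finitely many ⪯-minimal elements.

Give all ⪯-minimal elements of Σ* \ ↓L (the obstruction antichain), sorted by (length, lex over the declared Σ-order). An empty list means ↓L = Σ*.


|Q|=22, |F|=16, |δ|=107 (18 ε).
min D↑ (14 st, q0=0, F={3}): 0:7→1,e→2,h→3,c→0,b→4 1:7→1,e→1,h→3,c→1,b→3 2:7→1,e→2,h→3,c→1,b→5 3:7→3,e→3,h→3,c→3,b→3 4:7→1,e→2,h→3,c→6,b→4 5:7→7,e→3,h→3,c→7,b→5 6:7→1,e→8,h→3,c→6,b→9 7:7→7,e→3,h→3,c→7,b→3 8:7→1,e→8,h→3,c→1,b→10 9:7→11,e→12,h→3,c→3,b→9 10:7→13,e→3,h→3,c→3,b→10 11:7→11,e→11,h→3,c→3,b→3 12:7→11,e→12,h→3,c→3,b→10 13:7→13,e→3,h→3,c→3,b→3 [Hopcroft].
'h': run [21, 3] end={s10,s3,s8} — reject; 1/1 del acc.
'7b': run [21, 6, 1] end={s8} — reject; 2/2 deletions ∈↓L.
'ecb': run [21, 15, 4, 1] end={s8} rej; 3/3 deletions ∈↓L.
'ebe': N↓-sim [21, 15, 9, 2] end={s0,s8} — reject; 3/3 deletions ∈↓L.
'bcbc': run [21, 19, 16, 11, 1] end={s8} ∉↓L; 4/4 single-dels accept.
5 obstructions.

Antichain: [h, 7b, ecb, ebe, bcbc].


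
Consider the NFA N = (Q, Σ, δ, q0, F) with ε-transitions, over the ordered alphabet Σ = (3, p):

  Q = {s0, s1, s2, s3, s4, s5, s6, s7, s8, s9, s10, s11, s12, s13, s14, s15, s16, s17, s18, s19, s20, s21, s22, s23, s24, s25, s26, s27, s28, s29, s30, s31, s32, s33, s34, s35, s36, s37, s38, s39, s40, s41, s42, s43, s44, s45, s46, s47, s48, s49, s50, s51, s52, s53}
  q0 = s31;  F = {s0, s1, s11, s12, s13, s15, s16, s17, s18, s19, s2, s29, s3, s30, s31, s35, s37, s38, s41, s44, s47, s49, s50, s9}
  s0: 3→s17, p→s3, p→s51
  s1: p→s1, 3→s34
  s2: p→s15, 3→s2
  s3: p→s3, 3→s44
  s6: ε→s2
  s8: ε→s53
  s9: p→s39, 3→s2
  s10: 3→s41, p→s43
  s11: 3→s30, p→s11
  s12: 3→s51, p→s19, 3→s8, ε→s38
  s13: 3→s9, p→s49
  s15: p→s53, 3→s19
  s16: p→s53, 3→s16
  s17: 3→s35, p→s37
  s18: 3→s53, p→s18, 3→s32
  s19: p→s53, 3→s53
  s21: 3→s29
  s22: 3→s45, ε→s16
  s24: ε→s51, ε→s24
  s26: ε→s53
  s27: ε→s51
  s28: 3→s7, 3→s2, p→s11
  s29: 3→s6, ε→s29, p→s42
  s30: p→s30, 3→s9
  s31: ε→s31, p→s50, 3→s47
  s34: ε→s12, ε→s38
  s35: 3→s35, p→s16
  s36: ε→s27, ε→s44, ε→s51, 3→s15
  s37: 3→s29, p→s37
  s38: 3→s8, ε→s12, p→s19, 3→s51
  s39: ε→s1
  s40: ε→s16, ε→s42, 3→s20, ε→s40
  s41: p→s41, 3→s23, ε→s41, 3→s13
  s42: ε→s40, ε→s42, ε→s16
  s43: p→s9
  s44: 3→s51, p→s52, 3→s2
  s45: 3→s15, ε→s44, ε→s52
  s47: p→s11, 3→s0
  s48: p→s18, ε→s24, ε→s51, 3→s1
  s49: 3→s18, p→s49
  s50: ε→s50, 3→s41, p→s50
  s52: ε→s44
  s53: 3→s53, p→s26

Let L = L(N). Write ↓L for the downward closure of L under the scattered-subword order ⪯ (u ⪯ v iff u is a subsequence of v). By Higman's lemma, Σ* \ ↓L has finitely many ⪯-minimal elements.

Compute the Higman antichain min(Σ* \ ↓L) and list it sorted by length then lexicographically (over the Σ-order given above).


|Q|=54, |F|=24, |δ|=99 (30 ε).
min D↑ (24 st, q0=0, F={20}): 0:3→1,p→2 1:3→3,p→4 2:3→5,p→2 3:3→6,p→7 4:3→8,p→4 5:3→9,p→5 6:3→10,p→11 7:3→12,p→7 8:3→13,p→8 9:3→13,p→14 10:3→10,p→15 11:3→16,p→11 12:3→17,p→12 13:3→17,p→18 14:3→19,p→14 15:3→15,p→20 16:3→17,p→15 17:3→17,p→21 18:3→22,p→18 19:3→20,p→19 20:3→20,p→20 21:3→23,p→20 22:3→20,p→23 23:3→20,p→20 [Hopcroft].
'3333pp': N↓-sim [37, 35, 32, 26, 18, 8, 2] end={s26,s53} rej; 6/6 single-dels accept.
'p33p33': |S_i|=[37, 32, 28, 21, 14, 10, 5] end={s26,s32,s51,s53,s8} rej; 6/6 del acc.
2 obstructions.

A = [3333pp, p33p33].


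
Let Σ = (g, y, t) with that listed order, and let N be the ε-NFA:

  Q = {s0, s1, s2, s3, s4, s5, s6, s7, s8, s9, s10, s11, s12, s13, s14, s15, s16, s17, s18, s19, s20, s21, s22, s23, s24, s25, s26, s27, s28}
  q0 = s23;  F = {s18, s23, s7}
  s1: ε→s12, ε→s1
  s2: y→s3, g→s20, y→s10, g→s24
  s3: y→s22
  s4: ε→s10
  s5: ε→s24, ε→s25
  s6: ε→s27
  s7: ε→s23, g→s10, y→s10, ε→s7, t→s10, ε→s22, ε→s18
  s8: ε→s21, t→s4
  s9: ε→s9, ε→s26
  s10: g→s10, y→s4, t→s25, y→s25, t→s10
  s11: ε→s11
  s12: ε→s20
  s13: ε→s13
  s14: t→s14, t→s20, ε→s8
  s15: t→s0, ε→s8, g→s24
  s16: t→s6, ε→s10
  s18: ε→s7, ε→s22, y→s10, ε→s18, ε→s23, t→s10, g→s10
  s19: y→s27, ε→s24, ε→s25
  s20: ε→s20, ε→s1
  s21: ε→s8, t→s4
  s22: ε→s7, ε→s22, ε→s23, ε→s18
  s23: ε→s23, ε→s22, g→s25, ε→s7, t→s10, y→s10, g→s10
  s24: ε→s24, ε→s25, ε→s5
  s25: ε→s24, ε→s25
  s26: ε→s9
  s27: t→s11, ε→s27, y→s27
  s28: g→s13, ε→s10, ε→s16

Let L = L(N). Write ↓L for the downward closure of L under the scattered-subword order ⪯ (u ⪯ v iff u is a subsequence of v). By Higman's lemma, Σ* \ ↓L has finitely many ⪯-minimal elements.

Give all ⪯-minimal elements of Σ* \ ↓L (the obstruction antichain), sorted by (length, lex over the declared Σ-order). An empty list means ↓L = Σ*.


|Q|=29, |F|=3, |δ|=75 (44 ε).
min D↑ (2 st, q0=0, F={1}): 0:g→1,y→1,t→1 1:g→1,y→1,t→1 (ε-aug+det+¬).
'g': run [9, 5] end={s10,s24,s25,s4,s5} rej; 1/1 del acc.
'y': |S_i|=[9, 5] end={s10,s24,s25,s4,s5} — reject; 1/1 deletions ∈↓L.
't': |S_i|=[9, 5] end={s10,s24,s25,s4,s5} — reject; 1/1 deletions ∈↓L.
3 obstructions.

A = [g, y, t].


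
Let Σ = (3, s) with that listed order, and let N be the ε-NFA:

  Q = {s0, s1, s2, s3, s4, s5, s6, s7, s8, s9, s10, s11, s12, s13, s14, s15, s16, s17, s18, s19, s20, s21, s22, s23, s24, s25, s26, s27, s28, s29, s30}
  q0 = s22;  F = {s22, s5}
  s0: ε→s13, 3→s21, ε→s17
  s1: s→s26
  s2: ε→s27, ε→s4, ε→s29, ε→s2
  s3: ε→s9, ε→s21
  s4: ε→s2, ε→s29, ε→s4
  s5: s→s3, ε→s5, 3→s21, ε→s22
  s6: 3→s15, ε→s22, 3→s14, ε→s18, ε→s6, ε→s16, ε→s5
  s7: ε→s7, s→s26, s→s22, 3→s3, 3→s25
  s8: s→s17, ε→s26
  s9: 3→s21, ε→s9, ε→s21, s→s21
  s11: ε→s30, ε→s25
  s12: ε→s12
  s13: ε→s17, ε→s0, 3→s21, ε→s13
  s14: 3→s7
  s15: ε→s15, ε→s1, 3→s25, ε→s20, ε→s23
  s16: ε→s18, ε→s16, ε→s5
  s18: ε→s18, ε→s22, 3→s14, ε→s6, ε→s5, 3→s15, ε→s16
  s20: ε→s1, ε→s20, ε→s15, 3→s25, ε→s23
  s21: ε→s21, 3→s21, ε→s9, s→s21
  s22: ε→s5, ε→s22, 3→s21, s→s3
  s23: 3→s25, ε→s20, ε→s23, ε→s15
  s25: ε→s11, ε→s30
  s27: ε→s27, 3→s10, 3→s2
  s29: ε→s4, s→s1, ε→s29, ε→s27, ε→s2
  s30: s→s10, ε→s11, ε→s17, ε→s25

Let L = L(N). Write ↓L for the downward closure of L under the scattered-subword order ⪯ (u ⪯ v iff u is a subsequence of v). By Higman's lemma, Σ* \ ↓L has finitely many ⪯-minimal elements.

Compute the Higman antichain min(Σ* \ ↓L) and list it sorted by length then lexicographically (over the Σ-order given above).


|Q|=31, |F|=2, |δ|=89 (61 ε).
min D↑ (2 st, q0=0, F={1}): 0:3→1,s→1 1:3→1,s→1 [Hopcroft].
'3': |S_i|=[5, 2] end={s21,s9} ∉↓L; 1/1 del acc.
's': |S_i|=[5, 3] end={s21,s3,s9} rej; 1/1 deletions ∈↓L.
2 words, ⪯-incomp.

A = [3, s].


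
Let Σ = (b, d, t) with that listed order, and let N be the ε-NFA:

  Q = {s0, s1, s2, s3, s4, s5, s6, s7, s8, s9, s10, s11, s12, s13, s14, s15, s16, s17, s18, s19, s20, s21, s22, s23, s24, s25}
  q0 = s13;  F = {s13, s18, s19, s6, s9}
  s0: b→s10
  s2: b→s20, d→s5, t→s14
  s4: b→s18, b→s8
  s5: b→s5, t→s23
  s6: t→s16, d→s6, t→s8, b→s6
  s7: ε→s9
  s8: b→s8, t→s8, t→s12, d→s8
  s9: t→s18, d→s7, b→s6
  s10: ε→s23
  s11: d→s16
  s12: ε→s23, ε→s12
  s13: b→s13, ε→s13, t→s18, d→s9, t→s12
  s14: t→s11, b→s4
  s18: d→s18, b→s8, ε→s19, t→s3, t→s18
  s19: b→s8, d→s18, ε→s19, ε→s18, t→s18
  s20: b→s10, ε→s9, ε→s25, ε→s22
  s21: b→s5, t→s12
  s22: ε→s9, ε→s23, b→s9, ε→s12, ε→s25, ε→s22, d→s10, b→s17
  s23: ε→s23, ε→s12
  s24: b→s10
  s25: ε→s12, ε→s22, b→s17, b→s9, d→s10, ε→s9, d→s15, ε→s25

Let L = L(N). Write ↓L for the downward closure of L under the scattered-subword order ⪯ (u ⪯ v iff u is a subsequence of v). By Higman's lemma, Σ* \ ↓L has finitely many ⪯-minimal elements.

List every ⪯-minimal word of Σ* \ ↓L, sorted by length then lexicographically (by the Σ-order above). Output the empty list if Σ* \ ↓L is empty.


|Q|=26, |F|=5, |δ|=66 (22 ε).
min D↑ (5 st, q0=0, F={4}): 0:b→0,d→1,t→2 1:b→3,d→1,t→2 2:b→4,d→2,t→2 3:b→3,d→3,t→4 4:b→4,d→4,t→4 (ε-aug+det+¬).
'tb': |S_i|=[11, 7, 3] end={s12,s23,s8} — reject; 2/2 single-dels accept.
'dbt': run [11, 10, 5, 4] end={s12,s16,s23,s8} rej; 3/3 single-dels accept.
2 minimals (antichain).

min(Σ*\↓L) = [tb, dbt].


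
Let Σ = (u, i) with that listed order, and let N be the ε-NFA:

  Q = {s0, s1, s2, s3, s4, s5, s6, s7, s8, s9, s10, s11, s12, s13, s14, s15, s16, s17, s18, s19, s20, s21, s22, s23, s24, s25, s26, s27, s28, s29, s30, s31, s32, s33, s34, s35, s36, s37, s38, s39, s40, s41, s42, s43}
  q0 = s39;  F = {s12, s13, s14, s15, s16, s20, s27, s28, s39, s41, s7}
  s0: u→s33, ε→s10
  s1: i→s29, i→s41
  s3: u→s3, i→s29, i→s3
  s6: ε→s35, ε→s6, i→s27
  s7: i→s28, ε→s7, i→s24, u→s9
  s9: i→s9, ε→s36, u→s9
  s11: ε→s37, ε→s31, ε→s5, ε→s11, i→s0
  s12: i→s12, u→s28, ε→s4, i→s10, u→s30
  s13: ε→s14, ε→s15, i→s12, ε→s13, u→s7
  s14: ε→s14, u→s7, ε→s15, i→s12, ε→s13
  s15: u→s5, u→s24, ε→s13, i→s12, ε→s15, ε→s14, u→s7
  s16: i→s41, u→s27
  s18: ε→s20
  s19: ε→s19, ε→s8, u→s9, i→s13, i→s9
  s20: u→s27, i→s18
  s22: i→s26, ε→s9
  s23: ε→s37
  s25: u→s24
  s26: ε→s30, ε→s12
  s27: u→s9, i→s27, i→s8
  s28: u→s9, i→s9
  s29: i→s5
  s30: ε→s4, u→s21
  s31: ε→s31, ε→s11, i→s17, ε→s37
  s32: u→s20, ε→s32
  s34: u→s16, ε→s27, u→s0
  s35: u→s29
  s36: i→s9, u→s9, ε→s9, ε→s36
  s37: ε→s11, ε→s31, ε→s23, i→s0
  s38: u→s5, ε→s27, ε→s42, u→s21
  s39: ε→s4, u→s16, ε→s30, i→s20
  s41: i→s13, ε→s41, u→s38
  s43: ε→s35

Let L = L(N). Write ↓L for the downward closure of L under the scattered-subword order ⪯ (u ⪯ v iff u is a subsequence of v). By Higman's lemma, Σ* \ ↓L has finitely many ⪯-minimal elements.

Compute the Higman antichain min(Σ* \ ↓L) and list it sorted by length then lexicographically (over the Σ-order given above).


|Q|=44, |F|=11, |δ|=98 (43 ε).
min D↑ (10 st, q0=0, F={5}): 0:u→1,i→2 1:u→3,i→4 2:u→3,i→2 3:u→5,i→3 4:u→3,i→6 5:u→5,i→5 6:u→7,i→8 7:u→5,i→9 8:u→9,i→8 9:u→5,i→5.
'uuu': N↓-sim [23, 20, 13, 4] end={s21,s36,s5,s9} rej; 3/3 single-dels accept.
'iuu': N↓-sim [23, 21, 13, 4] end={s21,s36,s5,s9} rej; 3/3 single-dels accept.
'uiiuii': |S_i|=[23, 20, 19, 16, 9, 4, 2] end={s36,s9} — reject; 6/6 deletions ∈↓L.
'uiiiui': run [23, 20, 19, 16, 11, 6, 2] end={s36,s9} rej; 6/6 single-dels accept.
4 words, ⪯-incomp.

A = [uuu, iuu, uiiuii, uiiiui].
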